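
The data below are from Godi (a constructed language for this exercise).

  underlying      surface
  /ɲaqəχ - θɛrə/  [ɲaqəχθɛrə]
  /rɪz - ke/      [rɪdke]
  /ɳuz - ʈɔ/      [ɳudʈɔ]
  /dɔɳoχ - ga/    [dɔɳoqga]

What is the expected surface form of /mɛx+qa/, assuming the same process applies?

The data show regressive manner assimilation: /z/ → [d] before /k/; /z/ → [d] before /ʈ/; /χ/ → [q] before /g/. In each pair only manner changes, matching the following consonant, while place and voice stay constant.
No alternation appears in [ɲaqəχθɛrə]: there the adjacent consonants already agree in manner (/χ/ and /θ/ are both fricatives), so this form is consistent with the same rule.
The rule targets /x/ (voiceless velar fricative), which sits before the trigger /q/ (stop).
The voiceless velar stop is [k], so /x/ → [k].

[mɛkqa]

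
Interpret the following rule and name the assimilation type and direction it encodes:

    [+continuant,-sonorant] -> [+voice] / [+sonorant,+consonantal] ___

progressive voicing assimilation

The target ([+continuant,-sonorant], fricatives) acquires [+voice] next to a sonorant consonant ([+sonorant,+consonantal]) — it takes on the voicing of its neighbour, so the feature that spreads is voicing.
Since the environment is written before the underscore, the trigger precedes the target; the direction is progressive.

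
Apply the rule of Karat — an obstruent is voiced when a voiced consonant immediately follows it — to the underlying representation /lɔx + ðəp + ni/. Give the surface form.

The rule targets /x/ (voiceless velar fricative), which sits before the trigger /ð/ (voiced).
Changing only its voicing to voiced gives [ɣ] — the voiced velar fricative.
The same rule applies at the second boundary: /p/ → [b] next to /n/.

[lɔɣðəbni]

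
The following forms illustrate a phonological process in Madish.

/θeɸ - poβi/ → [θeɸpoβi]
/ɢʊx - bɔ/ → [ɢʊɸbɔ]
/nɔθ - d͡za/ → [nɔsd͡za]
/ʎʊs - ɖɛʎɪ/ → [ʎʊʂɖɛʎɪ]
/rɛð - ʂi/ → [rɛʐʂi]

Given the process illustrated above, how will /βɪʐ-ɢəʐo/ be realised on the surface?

[βɪʁɢəʐo]

The data show regressive place assimilation: /x/ → [ɸ] before /b/; /θ/ → [s] before /d͡z/; /s/ → [ʂ] before /ɖ/; /ð/ → [ʐ] before /ʂ/. In each pair only place changes, matching the following consonant, while manner and voice stay constant.
No alternation appears in [θeɸpoβi]: there the adjacent consonants already agree in place (/ɸ/ and /p/ are both bilabial), so this form is consistent with the same rule.
The rule targets /ʐ/ (voiced retroflex fricative), which sits before the trigger /ɢ/ (uvular).
The voiced uvular fricative is [ʁ], so /ʐ/ → [ʁ].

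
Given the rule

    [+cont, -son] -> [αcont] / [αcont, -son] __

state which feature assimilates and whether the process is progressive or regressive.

progressive manner assimilation

The rule copies [cont] (continuancy) from the environment onto the target fricatives; since [±cont] encodes the stop/fricative manner contrast, the assimilating dimension is manner.
The conditioning segment sits to the left of the focus bar, meaning the trigger precedes the segment that changes — progressive assimilation.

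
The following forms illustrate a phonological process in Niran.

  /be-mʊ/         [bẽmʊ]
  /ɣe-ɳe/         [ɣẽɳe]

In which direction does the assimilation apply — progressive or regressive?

The vowel /e/ surfaces as nasalised [ẽ] next to the following nasal /m/ — it has acquired the [+nasal] feature of its neighbour.
Likewise in the remaining data: /e/ → [ẽ] before /ɳ/ — each time a vowel is nasalised next to a following nasal.
Because the conditioning nasal is to the right of the vowel that changes, the process is regressive (anticipatory).

regressive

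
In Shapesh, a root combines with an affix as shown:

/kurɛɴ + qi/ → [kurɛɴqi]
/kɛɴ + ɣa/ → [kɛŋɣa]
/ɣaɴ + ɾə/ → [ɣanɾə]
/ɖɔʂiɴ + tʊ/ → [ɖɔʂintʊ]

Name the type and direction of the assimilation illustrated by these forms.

Underlying /ɴ/ is realised as [ŋ] next to /ɣ/; /ɣ/ itself does not change.
The change uvular → velar matches the place of the following /ɣ/, identifying this as place assimilation.
Manner and voice are unchanged, so the assimilation is partial, not total.
The other alternating forms pattern the same way: /ɴ/ → [n] before /ɾ/ (uvular → alveolar, matching alveolar); /ɴ/ → [n] before /t/ (uvular → alveolar, matching alveolar) — only place changes, and always toward the following segment.
Nothing changes in [kurɛɴqi]: there the adjacent consonants already agree in place (/ɴ/ and /q/ are both uvular), so this form is consistent with the same rule.
Since the segment that changes precedes the conditioning segment, the assimilation is regressive.

regressive place assimilation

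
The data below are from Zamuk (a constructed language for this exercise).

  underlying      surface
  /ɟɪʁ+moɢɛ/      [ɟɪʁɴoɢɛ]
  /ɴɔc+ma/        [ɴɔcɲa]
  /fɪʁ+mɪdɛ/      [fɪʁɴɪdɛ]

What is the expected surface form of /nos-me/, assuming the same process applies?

The data show progressive place assimilation: /m/ → [ɴ] after /ʁ/; /m/ → [ɲ] after /c/. In each pair only place changes, matching the preceding consonant, while manner and voice stay constant.
/m/ is a voiced bilabial nasal. The preceding trigger /s/ is alveolar, so /m/ must become alveolar as well.
Changing only its place to alveolar gives [n] — the voiced alveolar nasal.

[nosne]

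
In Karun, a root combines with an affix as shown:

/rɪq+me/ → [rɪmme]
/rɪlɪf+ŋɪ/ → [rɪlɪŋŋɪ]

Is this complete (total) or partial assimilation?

total assimilation

Underlying /q/ is realised as [m] next to /m/; /m/ itself does not change.
The output [m] is identical to the trigger /m/ — every feature (place, manner, voicing) has been copied — so this is total assimilation.
The remaining alternation confirms this: /f/ → [ŋ] before /ŋ/ — in each case the output is a copy of the following consonant.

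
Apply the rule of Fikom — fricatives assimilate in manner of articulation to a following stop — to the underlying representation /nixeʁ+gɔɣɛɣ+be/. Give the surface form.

[nixeɢgɔɣɛgbe]

The rule targets /ʁ/ (voiced uvular fricative), which sits before the trigger /g/ (stop).
The voiced uvular stop is [ɢ], so /ʁ/ → [ɢ].
At the second juncture, /ɣ/ likewise becomes [g] adjacent to /b/.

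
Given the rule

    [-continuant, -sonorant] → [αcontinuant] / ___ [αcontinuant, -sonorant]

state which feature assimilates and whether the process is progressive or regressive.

regressive manner assimilation

The shared variable α links the value of [continuant] on the target to that of the neighbouring obstruent. [continuant] distinguishes stops from fricatives — a manner-of-articulation feature — so this is manner assimilation.
Since the environment is written after the underscore, the trigger follows the target; the direction is regressive.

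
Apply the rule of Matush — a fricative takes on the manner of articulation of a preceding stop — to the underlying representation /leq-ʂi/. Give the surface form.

The rule targets /ʂ/ (voiceless retroflex fricative), which sits after the trigger /q/ (stop).
A voiceless retroflex stop is [ʈ], so the surface segment is [ʈ].

[leqʈi]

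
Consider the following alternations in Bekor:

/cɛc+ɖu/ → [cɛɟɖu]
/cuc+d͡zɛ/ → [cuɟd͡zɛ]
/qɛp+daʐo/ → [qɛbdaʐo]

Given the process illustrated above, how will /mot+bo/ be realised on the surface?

[modbo]

The data show regressive voicing assimilation: /c/ → [ɟ] before /ɖ/; /c/ → [ɟ] before /d͡z/; /p/ → [b] before /d/. In each pair only voicing changes, matching the following consonant, while place and manner stay constant.
The rule targets /t/ (voiceless alveolar stop), which sits before the trigger /b/ (voiced).
A voiced alveolar stop is [d], so the surface segment is [d].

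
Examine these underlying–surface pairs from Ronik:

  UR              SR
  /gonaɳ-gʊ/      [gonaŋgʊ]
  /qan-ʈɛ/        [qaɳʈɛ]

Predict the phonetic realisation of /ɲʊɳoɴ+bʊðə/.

[ɲʊɳombʊðə]

The data show regressive place assimilation: /ɳ/ → [ŋ] before /g/; /n/ → [ɳ] before /ʈ/. In each pair only place changes, matching the following consonant, while manner and voice stay constant.
/ɴ/ is a voiced uvular nasal. The following trigger /b/ is bilabial, so /ɴ/ must become bilabial as well.
Changing only its place to bilabial gives [m] — the voiced bilabial nasal.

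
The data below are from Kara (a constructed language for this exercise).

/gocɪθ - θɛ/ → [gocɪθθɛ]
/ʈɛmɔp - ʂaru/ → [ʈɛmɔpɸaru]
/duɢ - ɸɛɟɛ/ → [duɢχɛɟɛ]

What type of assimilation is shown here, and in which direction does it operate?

progressive place assimilation

The segment that alternates is /ʂ/, which surfaces as [ɸ] when adjacent to /p/.
/ʂ/ is retroflex while /p/ is bilabial; the output [ɸ] is bilabial, matching the trigger — so the feature that spreads is place.
Manner and voice are unchanged, so the assimilation is partial, not total.
Checking the remaining alternation: /ɸ/ → [χ] after /ɢ/ (bilabial → uvular, matching uvular) — only place changes, and always toward the preceding segment.
Nothing changes in [gocɪθθɛ]: there the adjacent consonants already agree in place (/θ/ and /θ/ are both dental), so this form is consistent with the same rule.
The trigger is the preceding segment, so the direction is progressive (perseverative).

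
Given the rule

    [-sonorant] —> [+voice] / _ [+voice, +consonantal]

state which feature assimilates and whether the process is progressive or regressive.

The target ([-sonorant], obstruents) acquires [+voice] next to a voiced consonant ([+voice, +consonantal]) — it takes on the voicing of its neighbour, so the feature that spreads is voicing.
Since the environment is written after the underscore, the trigger follows the target; the direction is regressive.

regressive voicing assimilation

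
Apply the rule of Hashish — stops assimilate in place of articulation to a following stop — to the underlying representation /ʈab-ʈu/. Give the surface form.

[ʈaɖʈu]

/b/ is a voiced bilabial stop. The following trigger /ʈ/ is retroflex, so /b/ must become retroflex as well.
Changing only its place to retroflex gives [ɖ] — the voiced retroflex stop.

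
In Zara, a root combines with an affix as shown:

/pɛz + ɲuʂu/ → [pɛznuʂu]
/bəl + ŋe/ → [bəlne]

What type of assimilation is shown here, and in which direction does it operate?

progressive place assimilation

Comparing underlying and surface forms, /ɲ/ → [n] is the alternation; the neighbouring /z/ is constant.
/ɲ/ is palatal while /z/ is alveolar; the output [n] is alveolar, matching the trigger — so the feature that spreads is place.
Manner and voice are unchanged, so the assimilation is partial, not total.
The other alternating form patterns the same way: /ŋ/ → [n] after /l/ (velar → alveolar, matching alveolar) — only place changes, and always toward the preceding segment.
Since the segment that changes follows the conditioning segment, the assimilation is progressive.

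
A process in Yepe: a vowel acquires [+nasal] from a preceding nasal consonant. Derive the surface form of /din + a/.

[dinã]

The vowel /a/ is adjacent to the preceding nasal /n/, so it acquires [+nasal] and surfaces as [ã].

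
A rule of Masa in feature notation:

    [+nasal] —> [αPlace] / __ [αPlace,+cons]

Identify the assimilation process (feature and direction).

regressive place assimilation

The shared variable α links the value of the place features (abbreviated [Place]) on the target to the same value on the neighbouring segment, so place is the feature that assimilates.
The conditioning segment sits to the right of the focus bar, meaning the trigger follows the segment that changes — regressive assimilation.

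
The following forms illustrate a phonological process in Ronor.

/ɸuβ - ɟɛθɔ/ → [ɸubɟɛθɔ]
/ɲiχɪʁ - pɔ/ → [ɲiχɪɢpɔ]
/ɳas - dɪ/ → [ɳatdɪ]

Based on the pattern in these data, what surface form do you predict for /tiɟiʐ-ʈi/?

The data show regressive manner assimilation: /β/ → [b] before /ɟ/; /ʁ/ → [ɢ] before /p/; /s/ → [t] before /d/. In each pair only manner changes, matching the following consonant, while place and voice stay constant.
/ʐ/ is a voiced retroflex fricative. The following trigger /ʈ/ is a stop, so /ʐ/ must become a stop as well.
The voiced retroflex stop is [ɖ], so /ʐ/ → [ɖ].

[tiɟiɖʈi]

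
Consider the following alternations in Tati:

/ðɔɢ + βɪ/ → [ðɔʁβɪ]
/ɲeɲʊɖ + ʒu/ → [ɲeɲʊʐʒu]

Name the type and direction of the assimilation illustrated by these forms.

Comparing underlying and surface forms, /ɢ/ → [ʁ] is the alternation; the neighbouring /β/ is constant.
/ɢ/ is a stop while /β/ is a fricative; the output [ʁ] is a fricative, matching the trigger — so the feature that spreads is manner.
Place and voice are unchanged, so the assimilation is partial, not total.
The other alternating form patterns the same way: /ɖ/ → [ʐ] before /ʒ/ (stop → fricative, matching a fricative) — only manner changes, and always toward the following segment.
Since the segment that changes precedes the conditioning segment, the assimilation is regressive.

regressive manner assimilation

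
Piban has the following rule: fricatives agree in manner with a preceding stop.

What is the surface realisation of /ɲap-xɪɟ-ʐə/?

[ɲapkɪɟɖə]

/x/ is a voiceless velar fricative. The preceding trigger /p/ is a stop, so /x/ must become a stop as well.
A voiceless velar stop is [k], so the surface segment is [k].
At the second juncture, /ʐ/ likewise becomes [ɖ] adjacent to /ɟ/.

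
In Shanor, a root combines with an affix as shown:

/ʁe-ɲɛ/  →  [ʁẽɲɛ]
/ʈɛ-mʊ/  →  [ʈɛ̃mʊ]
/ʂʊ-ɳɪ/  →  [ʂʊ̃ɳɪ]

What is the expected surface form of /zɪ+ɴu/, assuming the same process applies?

The data show regressive nasality assimilation (vowel nasalisation): /e/ → [ẽ] before /ɲ/; /ɛ/ → [ɛ̃] before /m/; /ʊ/ → [ʊ̃] before /ɳ/ — a vowel is nasalised by an immediately following nasal consonant.
/ɪ/ sits next to the nasal /ɴ/ and is therefore nasalised to [ɪ̃].

[zɪ̃ɴu]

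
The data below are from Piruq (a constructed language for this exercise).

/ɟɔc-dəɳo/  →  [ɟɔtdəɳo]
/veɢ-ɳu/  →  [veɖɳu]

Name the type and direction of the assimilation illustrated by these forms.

regressive place assimilation

Comparing underlying and surface forms, /c/ → [t] is the alternation; the neighbouring /d/ is constant.
The change palatal → alveolar matches the place of the following /d/, identifying this as place assimilation.
Manner and voice are unchanged, so the assimilation is partial, not total.
The same holds elsewhere in the data: /ɢ/ → [ɖ] before /ɳ/ (uvular → retroflex, matching retroflex) — only place changes, and always toward the following segment.
Since the segment that changes precedes the conditioning segment, the assimilation is regressive.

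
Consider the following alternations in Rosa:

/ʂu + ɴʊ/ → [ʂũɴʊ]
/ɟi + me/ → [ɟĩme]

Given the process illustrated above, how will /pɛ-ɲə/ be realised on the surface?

The data show regressive nasality assimilation (vowel nasalisation): /u/ → [ũ] before /ɴ/; /i/ → [ĩ] before /m/ — a vowel is nasalised by an immediately following nasal consonant.
The vowel /ɛ/ is adjacent to the following nasal /ɲ/, so it acquires [+nasal] and surfaces as [ɛ̃].

[pɛ̃ɲə]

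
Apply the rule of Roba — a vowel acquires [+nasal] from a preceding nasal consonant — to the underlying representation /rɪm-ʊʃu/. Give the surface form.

The vowel /ʊ/ is adjacent to the preceding nasal /m/, so it acquires [+nasal] and surfaces as [ʊ̃].

[rɪmʊ̃ʃu]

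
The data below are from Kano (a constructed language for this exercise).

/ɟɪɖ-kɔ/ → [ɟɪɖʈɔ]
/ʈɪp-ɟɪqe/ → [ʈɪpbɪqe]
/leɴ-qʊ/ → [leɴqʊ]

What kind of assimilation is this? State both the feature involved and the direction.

progressive place assimilation

The segment that alternates is /k/, which surfaces as [ʈ] when adjacent to /ɖ/.
/k/ is velar while /ɖ/ is retroflex; the output [ʈ] is retroflex, matching the trigger — so the feature that spreads is place.
Manner and voice are unchanged, so the assimilation is partial, not total.
The same holds elsewhere in the data: /ɟ/ → [b] after /p/ (palatal → bilabial, matching bilabial) — only place changes, and always toward the preceding segment.
Nothing changes in [leɴqʊ]: there the adjacent consonants already agree in place (/q/ and /ɴ/ are both uvular), so this form is consistent with the same rule.
Since the segment that changes follows the conditioning segment, the assimilation is progressive.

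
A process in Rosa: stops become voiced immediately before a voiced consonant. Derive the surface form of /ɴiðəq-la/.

The rule targets /q/ (voiceless uvular stop), which sits before the trigger /l/ (voiced).
A voiced uvular stop is [ɢ], so the surface segment is [ɢ].

[ɴiðəɢla]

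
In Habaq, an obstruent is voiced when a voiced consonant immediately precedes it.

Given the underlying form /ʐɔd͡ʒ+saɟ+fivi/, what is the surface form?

/s/ is a voiceless alveolar fricative. The preceding trigger /d͡ʒ/ is voiced, so /s/ must become voiced as well.
Changing only its voicing to voiced gives [z] — the voiced alveolar fricative.
At the second juncture, /f/ likewise becomes [v] adjacent to /ɟ/.

[ʐɔd͡ʒzaɟvivi]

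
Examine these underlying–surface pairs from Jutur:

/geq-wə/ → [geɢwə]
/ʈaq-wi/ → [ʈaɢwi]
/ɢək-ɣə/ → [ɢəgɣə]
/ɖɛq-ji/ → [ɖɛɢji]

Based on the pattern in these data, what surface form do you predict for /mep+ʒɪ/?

The data show regressive voicing assimilation: /q/ → [ɢ] before /w/; /k/ → [g] before /ɣ/; /q/ → [ɢ] before /j/. In each pair only voicing changes, matching the following consonant, while place and manner stay constant.
/p/ is a voiceless bilabial stop. The following trigger /ʒ/ is voiced, so /p/ must become voiced as well.
The voiced bilabial stop is [b], so /p/ → [b].

[mebʒɪ]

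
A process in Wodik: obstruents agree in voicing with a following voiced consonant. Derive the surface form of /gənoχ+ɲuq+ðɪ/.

[gənoʁɲuɢðɪ]

The rule targets /χ/ (voiceless uvular fricative), which sits before the trigger /ɲ/ (voiced).
The voiced uvular fricative is [ʁ], so /χ/ → [ʁ].
The same rule applies at the second boundary: /q/ → [ɢ] next to /ð/.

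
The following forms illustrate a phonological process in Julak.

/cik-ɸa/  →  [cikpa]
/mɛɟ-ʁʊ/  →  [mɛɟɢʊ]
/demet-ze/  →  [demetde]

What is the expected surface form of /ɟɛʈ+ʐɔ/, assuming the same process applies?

[ɟɛʈɖɔ]

The data show progressive manner assimilation: /ɸ/ → [p] after /k/; /ʁ/ → [ɢ] after /ɟ/; /z/ → [d] after /t/. In each pair only manner changes, matching the preceding consonant, while place and voice stay constant.
/ʐ/ is a voiced retroflex fricative. The preceding trigger /ʈ/ is a stop, so /ʐ/ must become a stop as well.
A voiced retroflex stop is [ɖ], so the surface segment is [ɖ].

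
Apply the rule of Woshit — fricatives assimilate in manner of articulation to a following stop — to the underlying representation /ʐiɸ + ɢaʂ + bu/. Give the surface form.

/ɸ/ is a voiceless bilabial fricative. The following trigger /ɢ/ is a stop, so /ɸ/ must become a stop as well.
A voiceless bilabial stop is [p], so the surface segment is [p].
At the second juncture, /ʂ/ likewise becomes [ʈ] adjacent to /b/.

[ʐipɢaʈbu]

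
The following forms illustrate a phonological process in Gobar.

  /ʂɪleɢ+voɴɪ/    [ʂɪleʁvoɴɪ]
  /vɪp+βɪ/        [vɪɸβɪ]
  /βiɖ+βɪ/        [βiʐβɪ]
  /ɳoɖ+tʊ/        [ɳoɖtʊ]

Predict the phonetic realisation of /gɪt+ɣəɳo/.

The data show regressive manner assimilation: /ɢ/ → [ʁ] before /v/; /p/ → [ɸ] before /β/; /ɖ/ → [ʐ] before /β/. In each pair only manner changes, matching the following consonant, while place and voice stay constant.
No alternation appears in [ɳoɖtʊ]: there the adjacent consonants already agree in manner (/ɖ/ and /t/ are both stops), so this form is consistent with the same rule.
/t/ is a voiceless alveolar stop. The following trigger /ɣ/ is a fricative, so /t/ must become a fricative as well.
The voiceless alveolar fricative is [s], so /t/ → [s].

[gɪsɣəɳo]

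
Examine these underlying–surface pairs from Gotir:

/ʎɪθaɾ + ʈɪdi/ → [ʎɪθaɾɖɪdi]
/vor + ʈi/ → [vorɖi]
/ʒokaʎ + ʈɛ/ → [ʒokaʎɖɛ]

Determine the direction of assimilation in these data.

Comparing underlying and surface forms, /ʈ/ → [ɖ] is the alternation; the neighbouring /ɾ/ is constant.
The change voiceless → voiced matches the voicing of the preceding /ɾ/, identifying this as voicing assimilation.
The same holds elsewhere in the data: /ʈ/ → [ɖ] after /r/ (voiceless → voiced, matching voiced); /ʈ/ → [ɖ] after /ʎ/ (voiceless → voiced, matching voiced) — only voicing changes, and always toward the preceding segment.
Since the segment that changes follows the conditioning segment, the assimilation is progressive.

progressive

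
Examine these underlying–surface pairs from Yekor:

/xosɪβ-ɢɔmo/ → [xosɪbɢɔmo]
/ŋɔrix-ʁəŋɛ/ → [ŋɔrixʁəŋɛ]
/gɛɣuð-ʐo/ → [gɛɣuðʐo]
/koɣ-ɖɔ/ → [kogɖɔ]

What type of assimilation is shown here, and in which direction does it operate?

regressive manner assimilation

The segment that alternates is /β/, which surfaces as [b] when adjacent to /ɢ/.
/β/ is a fricative while /ɢ/ is a stop; the output [b] is a stop, matching the trigger — so the feature that spreads is manner.
Place and voice are unchanged, so the assimilation is partial, not total.
The same holds elsewhere in the data: /ɣ/ → [g] before /ɖ/ (fricative → stop, matching a stop) — only manner changes, and always toward the following segment.
No alternation appears in [ŋɔrixʁəŋɛ], [gɛɣuðʐo]: there the adjacent consonants already agree in manner (/x/ and /ʁ/ are both fricatives; /ð/ and /ʐ/ are both fricatives), so these forms are consistent with the same rule.
The trigger is the following segment, so the direction is regressive (anticipatory).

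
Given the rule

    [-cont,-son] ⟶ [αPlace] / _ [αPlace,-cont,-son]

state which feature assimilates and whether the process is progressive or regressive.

The rule copies the place features (abbreviated [Place]) from the environment onto the target, so the assimilating feature is place.
The conditioning segment sits to the right of the focus bar, meaning the trigger follows the segment that changes — regressive assimilation.

regressive place assimilation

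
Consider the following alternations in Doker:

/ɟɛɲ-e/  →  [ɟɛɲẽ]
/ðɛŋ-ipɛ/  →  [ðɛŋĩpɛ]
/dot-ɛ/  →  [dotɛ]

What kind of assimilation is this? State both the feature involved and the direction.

progressive nasality assimilation (vowel nasalisation)

The vowel /e/ surfaces as nasalised [ẽ] next to the preceding nasal /ɲ/ — it has acquired the [+nasal] feature of its neighbour.
Likewise in the remaining data: /i/ → [ĩ] after /ŋ/ — each time a vowel is nasalised next to a preceding nasal.
No change occurs in [dotɛ] because the vowel at the boundary is adjacent to an oral consonant, not a nasal (/ɛ/ next to /t/).
Because the conditioning nasal is to the left of the vowel that changes, the process is progressive (perseverative).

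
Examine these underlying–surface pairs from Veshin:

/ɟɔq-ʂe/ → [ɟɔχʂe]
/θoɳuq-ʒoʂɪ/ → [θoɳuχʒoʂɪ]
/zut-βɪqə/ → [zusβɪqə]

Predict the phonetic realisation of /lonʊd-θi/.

[lonʊzθi]

The data show regressive manner assimilation: /q/ → [χ] before /ʂ/; /q/ → [χ] before /ʒ/; /t/ → [s] before /β/. In each pair only manner changes, matching the following consonant, while place and voice stay constant.
The rule targets /d/ (voiced alveolar stop), which sits before the trigger /θ/ (fricative).
A voiced alveolar fricative is [z], so the surface segment is [z].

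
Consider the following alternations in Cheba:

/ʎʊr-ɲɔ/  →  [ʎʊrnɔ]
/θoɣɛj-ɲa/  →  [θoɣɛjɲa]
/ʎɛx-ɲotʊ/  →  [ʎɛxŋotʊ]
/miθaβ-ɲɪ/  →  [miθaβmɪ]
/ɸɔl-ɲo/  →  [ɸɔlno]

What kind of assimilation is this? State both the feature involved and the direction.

progressive place assimilation

Comparing underlying and surface forms, /ɲ/ → [n] is the alternation; the neighbouring /r/ is constant.
/ɲ/ is palatal while /r/ is alveolar; the output [n] is alveolar, matching the trigger — so the feature that spreads is place.
Manner and voice are unchanged, so the assimilation is partial, not total.
The same holds elsewhere in the data: /ɲ/ → [ŋ] after /x/ (palatal → velar, matching velar); /ɲ/ → [m] after /β/ (palatal → bilabial, matching bilabial); /ɲ/ → [n] after /l/ (palatal → alveolar, matching alveolar) — only place changes, and always toward the preceding segment.
Nothing changes in [θoɣɛjɲa]: there the adjacent consonants already agree in place (/ɲ/ and /j/ are both palatal), so this form is consistent with the same rule.
Since the segment that changes follows the conditioning segment, the assimilation is progressive.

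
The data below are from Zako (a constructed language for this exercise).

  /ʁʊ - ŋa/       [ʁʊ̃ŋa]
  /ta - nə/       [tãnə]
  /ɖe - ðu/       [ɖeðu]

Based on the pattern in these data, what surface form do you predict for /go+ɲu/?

[gõɲu]

The data show regressive nasality assimilation (vowel nasalisation): /ʊ/ → [ʊ̃] before /ŋ/; /a/ → [ã] before /n/ — a vowel is nasalised by an immediately following nasal consonant.
No change occurs in [ɖeðu] because the vowel at the boundary is adjacent to an oral consonant, not a nasal (/e/ next to /ð/).
/o/ sits next to the nasal /ɲ/ and is therefore nasalised to [õ].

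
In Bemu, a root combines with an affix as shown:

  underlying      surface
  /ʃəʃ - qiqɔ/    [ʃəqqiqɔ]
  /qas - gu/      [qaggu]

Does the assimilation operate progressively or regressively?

Underlying /ʃ/ is realised as [q] next to /q/; /q/ itself does not change.
The output [q] is identical to the trigger /q/ — every feature (place, manner, voicing) has been copied — so this is total assimilation.
The remaining alternation confirms this: /s/ → [g] before /g/ — in each case the output is a copy of the following consonant.
The trigger is the following segment, so the direction is regressive (anticipatory).

regressive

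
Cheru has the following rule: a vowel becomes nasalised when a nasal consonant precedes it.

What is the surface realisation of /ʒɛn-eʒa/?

[ʒɛnẽʒa]

/e/ sits next to the nasal /n/ and is therefore nasalised to [ẽ].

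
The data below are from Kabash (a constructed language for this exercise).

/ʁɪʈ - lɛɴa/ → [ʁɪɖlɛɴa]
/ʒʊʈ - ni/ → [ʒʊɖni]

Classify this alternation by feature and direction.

Comparing underlying and surface forms, /ʈ/ → [ɖ] is the alternation; the neighbouring /l/ is constant.
/ʈ/ is voiceless while /l/ is voiced; the output [ɖ] is voiced, matching the trigger — so the feature that spreads is voicing.
Place and manner are unchanged, so the assimilation is partial, not total.
Checking the remaining alternation: /ʈ/ → [ɖ] before /n/ (voiceless → voiced, matching voiced) — only voicing changes, and always toward the following segment.
Since the segment that changes precedes the conditioning segment, the assimilation is regressive.

regressive voicing assimilation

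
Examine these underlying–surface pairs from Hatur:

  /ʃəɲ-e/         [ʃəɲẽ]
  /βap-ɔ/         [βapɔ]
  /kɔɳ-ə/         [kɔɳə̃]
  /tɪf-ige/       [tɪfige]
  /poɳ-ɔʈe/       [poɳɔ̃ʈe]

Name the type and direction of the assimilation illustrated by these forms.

The vowel /e/ surfaces as nasalised [ẽ] next to the preceding nasal /ɲ/ — it has acquired the [+nasal] feature of its neighbour.
The other forms show the same pattern: /ə/ → [ə̃] after /ɳ/; /ɔ/ → [ɔ̃] after /ɳ/ — each time a vowel is nasalised next to a preceding nasal.
No change occurs in [βapɔ], [tɪfige] because the vowel at the boundary is adjacent to an oral consonant, not a nasal (/ɔ/ next to /p/; /i/ next to /f/).
Because the conditioning nasal is to the left of the vowel that changes, the process is progressive (perseverative).

progressive nasality assimilation (vowel nasalisation)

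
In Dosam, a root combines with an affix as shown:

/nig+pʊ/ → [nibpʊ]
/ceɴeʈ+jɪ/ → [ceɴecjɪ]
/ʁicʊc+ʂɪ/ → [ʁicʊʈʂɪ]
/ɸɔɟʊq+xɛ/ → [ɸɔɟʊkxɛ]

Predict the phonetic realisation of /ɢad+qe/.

The data show regressive place assimilation: /g/ → [b] before /p/; /ʈ/ → [c] before /j/; /c/ → [ʈ] before /ʂ/; /q/ → [k] before /x/. In each pair only place changes, matching the following consonant, while manner and voice stay constant.
The rule targets /d/ (voiced alveolar stop), which sits before the trigger /q/ (uvular).
The voiced uvular stop is [ɢ], so /d/ → [ɢ].

[ɢaɢqe]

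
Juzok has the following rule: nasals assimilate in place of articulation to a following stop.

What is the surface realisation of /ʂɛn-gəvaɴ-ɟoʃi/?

[ʂɛŋgəvaɲɟoʃi]

The rule targets /n/ (voiced alveolar nasal), which sits before the trigger /g/ (velar).
The voiced velar nasal is [ŋ], so /n/ → [ŋ].
The same rule applies at the second boundary: /ɴ/ → [ɲ] next to /ɟ/.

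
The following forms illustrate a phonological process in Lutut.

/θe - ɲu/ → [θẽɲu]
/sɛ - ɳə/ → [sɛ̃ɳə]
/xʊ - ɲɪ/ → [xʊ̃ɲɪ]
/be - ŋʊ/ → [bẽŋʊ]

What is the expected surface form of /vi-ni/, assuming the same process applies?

The data show regressive nasality assimilation (vowel nasalisation): /e/ → [ẽ] before /ɲ/; /ɛ/ → [ɛ̃] before /ɳ/; /ʊ/ → [ʊ̃] before /ɲ/; /e/ → [ẽ] before /ŋ/ — a vowel is nasalised by an immediately following nasal consonant.
/i/ sits next to the nasal /n/ and is therefore nasalised to [ĩ].

[vĩni]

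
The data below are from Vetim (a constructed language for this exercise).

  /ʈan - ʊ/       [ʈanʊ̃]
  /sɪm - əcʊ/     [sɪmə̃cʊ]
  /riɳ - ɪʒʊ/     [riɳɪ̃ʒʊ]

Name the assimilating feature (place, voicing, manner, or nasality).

The vowel /ʊ/ surfaces as nasalised [ʊ̃] next to the preceding nasal /n/ — it has acquired the [+nasal] feature of its neighbour.
Likewise in the remaining data: /ə/ → [ə̃] after /m/; /ɪ/ → [ɪ̃] after /ɳ/ — each time a vowel is nasalised next to a preceding nasal.

nasality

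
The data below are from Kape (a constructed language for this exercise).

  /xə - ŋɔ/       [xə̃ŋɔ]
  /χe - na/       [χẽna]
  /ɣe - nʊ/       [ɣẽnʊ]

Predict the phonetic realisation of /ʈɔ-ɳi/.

The data show regressive nasality assimilation (vowel nasalisation): /ə/ → [ə̃] before /ŋ/; /e/ → [ẽ] before /n/ — a vowel is nasalised by an immediately following nasal consonant.
/ɔ/ sits next to the nasal /ɳ/ and is therefore nasalised to [ɔ̃].

[ʈɔ̃ɳi]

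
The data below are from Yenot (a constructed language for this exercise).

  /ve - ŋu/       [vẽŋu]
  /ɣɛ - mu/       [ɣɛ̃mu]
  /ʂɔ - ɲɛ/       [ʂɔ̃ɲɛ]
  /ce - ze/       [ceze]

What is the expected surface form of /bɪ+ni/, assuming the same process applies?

The data show regressive nasality assimilation (vowel nasalisation): /e/ → [ẽ] before /ŋ/; /ɛ/ → [ɛ̃] before /m/; /ɔ/ → [ɔ̃] before /ɲ/ — a vowel is nasalised by an immediately following nasal consonant.
No change occurs in [ceze] because the vowel at the boundary is adjacent to an oral consonant, not a nasal (/e/ next to /z/).
/ɪ/ sits next to the nasal /n/ and is therefore nasalised to [ɪ̃].

[bɪ̃ni]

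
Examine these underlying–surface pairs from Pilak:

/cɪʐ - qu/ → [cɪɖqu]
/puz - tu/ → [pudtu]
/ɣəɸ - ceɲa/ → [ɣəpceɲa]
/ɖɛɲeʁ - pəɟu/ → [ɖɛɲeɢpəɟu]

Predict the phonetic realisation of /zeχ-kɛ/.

[zeqkɛ]

The data show regressive manner assimilation: /ʐ/ → [ɖ] before /q/; /z/ → [d] before /t/; /ɸ/ → [p] before /c/; /ʁ/ → [ɢ] before /p/. In each pair only manner changes, matching the following consonant, while place and voice stay constant.
The rule targets /χ/ (voiceless uvular fricative), which sits before the trigger /k/ (stop).
A voiceless uvular stop is [q], so the surface segment is [q].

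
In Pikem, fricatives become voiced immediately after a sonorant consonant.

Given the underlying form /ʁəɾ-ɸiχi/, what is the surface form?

The rule targets /ɸ/ (voiceless bilabial fricative), which sits after the trigger /ɾ/ (voiced).
Changing only its voicing to voiced gives [β] — the voiced bilabial fricative.

[ʁəɾβiχi]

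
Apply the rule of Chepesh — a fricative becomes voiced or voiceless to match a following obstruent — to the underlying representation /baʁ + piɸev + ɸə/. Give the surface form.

[baχpiɸefɸə]

The rule targets /ʁ/ (voiced uvular fricative), which sits before the trigger /p/ (voiceless).
Changing only its voicing to voiceless gives [χ] — the voiceless uvular fricative.
The same rule applies at the second boundary: /v/ → [f] next to /ɸ/.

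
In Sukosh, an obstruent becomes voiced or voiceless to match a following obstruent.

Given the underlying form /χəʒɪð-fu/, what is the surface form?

[χəʒɪθfu]

/ð/ is a voiced dental fricative. The following trigger /f/ is voiceless, so /ð/ must become voiceless as well.
The voiceless dental fricative is [θ], so /ð/ → [θ].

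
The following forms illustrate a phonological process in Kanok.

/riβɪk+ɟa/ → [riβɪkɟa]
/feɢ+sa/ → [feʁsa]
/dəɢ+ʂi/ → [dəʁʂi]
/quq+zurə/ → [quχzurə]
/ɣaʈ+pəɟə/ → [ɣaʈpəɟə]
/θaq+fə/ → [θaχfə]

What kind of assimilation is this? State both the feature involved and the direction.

Comparing underlying and surface forms, /ɢ/ → [ʁ] is the alternation; the neighbouring /s/ is constant.
/ɢ/ is a stop while /s/ is a fricative; the output [ʁ] is a fricative, matching the trigger — so the feature that spreads is manner.
Place and voice are unchanged, so the assimilation is partial, not total.
The same holds elsewhere in the data: /ɢ/ → [ʁ] before /ʂ/ (stop → fricative, matching a fricative); /q/ → [χ] before /z/ (stop → fricative, matching a fricative); /q/ → [χ] before /f/ (stop → fricative, matching a fricative) — only manner changes, and always toward the following segment.
No alternation appears in [riβɪkɟa], [ɣaʈpəɟə]: there the adjacent consonants already agree in manner (/k/ and /ɟ/ are both stops; /ʈ/ and /p/ are both stops), so these forms are consistent with the same rule.
Since the segment that changes precedes the conditioning segment, the assimilation is regressive.

regressive manner assimilation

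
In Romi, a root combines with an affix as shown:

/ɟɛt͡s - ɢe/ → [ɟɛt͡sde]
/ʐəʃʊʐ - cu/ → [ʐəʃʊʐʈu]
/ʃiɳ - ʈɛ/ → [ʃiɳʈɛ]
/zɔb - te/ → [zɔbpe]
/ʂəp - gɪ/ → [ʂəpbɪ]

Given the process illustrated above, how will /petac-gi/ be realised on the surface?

[petacɟi]

The data show progressive place assimilation: /ɢ/ → [d] after /t͡s/; /c/ → [ʈ] after /ʐ/; /t/ → [p] after /b/; /g/ → [b] after /p/. In each pair only place changes, matching the preceding consonant, while manner and voice stay constant.
Nothing changes in [ʃiɳʈɛ]: there the adjacent consonants already agree in place (/ʈ/ and /ɳ/ are both retroflex), so this form is consistent with the same rule.
The rule targets /g/ (voiced velar stop), which sits after the trigger /c/ (palatal).
The voiced palatal stop is [ɟ], so /g/ → [ɟ].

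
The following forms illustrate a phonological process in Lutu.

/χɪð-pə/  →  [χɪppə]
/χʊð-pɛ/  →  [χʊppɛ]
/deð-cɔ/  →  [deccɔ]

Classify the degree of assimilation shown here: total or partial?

total assimilation

Underlying /ð/ is realised as [p] next to /p/; /p/ itself does not change.
The output [p] is identical to the trigger /p/ — every feature (place, manner, voicing) has been copied — so this is total assimilation.
The other form behaves the same way: /ð/ → [c] before /c/ — in each case the output is a copy of the following consonant.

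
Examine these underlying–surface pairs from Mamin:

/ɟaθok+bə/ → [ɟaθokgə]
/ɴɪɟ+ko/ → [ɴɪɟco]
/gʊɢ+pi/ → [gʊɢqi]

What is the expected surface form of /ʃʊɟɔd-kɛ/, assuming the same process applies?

The data show progressive place assimilation: /b/ → [g] after /k/; /k/ → [c] after /ɟ/; /p/ → [q] after /ɢ/. In each pair only place changes, matching the preceding consonant, while manner and voice stay constant.
The rule targets /k/ (voiceless velar stop), which sits after the trigger /d/ (alveolar).
Changing only its place to alveolar gives [t] — the voiceless alveolar stop.

[ʃʊɟɔdtɛ]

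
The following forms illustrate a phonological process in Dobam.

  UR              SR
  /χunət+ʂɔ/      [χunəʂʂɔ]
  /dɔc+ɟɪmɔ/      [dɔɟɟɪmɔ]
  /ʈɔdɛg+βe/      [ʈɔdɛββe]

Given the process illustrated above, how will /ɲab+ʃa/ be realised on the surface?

[ɲaʃʃa]

The data show regressive total assimilation (/t/ → [ʂ] before /ʂ/; /c/ → [ɟ] before /ɟ/; /g/ → [β] before /β/): in every case the target segment becomes identical to its following neighbour, copying more than a single feature.
/b/ is the segment targeted by the rule; it sits immediately before /ʃ/, so it assimilates completely and surfaces as [ʃ].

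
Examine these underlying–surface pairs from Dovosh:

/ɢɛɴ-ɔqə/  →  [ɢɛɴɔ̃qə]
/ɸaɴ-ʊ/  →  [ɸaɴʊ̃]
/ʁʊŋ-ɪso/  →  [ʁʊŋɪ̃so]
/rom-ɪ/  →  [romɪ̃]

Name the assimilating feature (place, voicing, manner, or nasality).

The vowel /ɔ/ surfaces as nasalised [ɔ̃] next to the preceding nasal /ɴ/ — it has acquired the [+nasal] feature of its neighbour.
The other forms show the same pattern: /ʊ/ → [ʊ̃] after /ɴ/; /ɪ/ → [ɪ̃] after /ŋ/; /ɪ/ → [ɪ̃] after /m/ — each time a vowel is nasalised next to a preceding nasal.

nasality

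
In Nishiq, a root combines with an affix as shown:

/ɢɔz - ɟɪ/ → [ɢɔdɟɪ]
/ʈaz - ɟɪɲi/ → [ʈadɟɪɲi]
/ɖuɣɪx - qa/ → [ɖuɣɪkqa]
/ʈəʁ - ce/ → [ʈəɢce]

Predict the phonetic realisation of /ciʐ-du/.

[ciɖdu]

The data show regressive manner assimilation: /z/ → [d] before /ɟ/; /x/ → [k] before /q/; /ʁ/ → [ɢ] before /c/. In each pair only manner changes, matching the following consonant, while place and voice stay constant.
/ʐ/ is a voiced retroflex fricative. The following trigger /d/ is a stop, so /ʐ/ must become a stop as well.
Changing only its manner to stop gives [ɖ] — the voiced retroflex stop.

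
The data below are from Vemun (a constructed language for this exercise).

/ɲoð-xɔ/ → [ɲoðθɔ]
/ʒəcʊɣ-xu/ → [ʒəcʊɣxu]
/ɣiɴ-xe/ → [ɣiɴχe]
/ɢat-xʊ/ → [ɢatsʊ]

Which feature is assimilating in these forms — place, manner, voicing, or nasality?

place

Underlying /x/ is realised as [θ] next to /ð/; /ð/ itself does not change.
/x/ is velar while /ð/ is dental; the output [θ] is dental, matching the trigger — so the feature that spreads is place.
Checking the remaining alternations: /x/ → [χ] after /ɴ/ (velar → uvular, matching uvular); /x/ → [s] after /t/ (velar → alveolar, matching alveolar) — only place changes, and always toward the preceding segment.
No alternation appears in [ʒəcʊɣxu]: there the adjacent consonants already agree in place (/x/ and /ɣ/ are both velar), so this form is consistent with the same rule.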